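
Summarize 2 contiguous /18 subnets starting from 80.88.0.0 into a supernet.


Original prefix: /18
Number of subnets: 2 = 2^1
New prefix = 18 - 1 = 17
Supernet: 80.88.0.0/17


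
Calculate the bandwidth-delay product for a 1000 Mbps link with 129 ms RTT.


BDP = bandwidth * RTT
= 1000 Mbps * 129 ms
= 1000 * 1e6 * 129 / 1000 bits
= 129000000 bits
= 16125000 bytes
= 15747.0703 KB
BDP = 129000000 bits (16125000 bytes)


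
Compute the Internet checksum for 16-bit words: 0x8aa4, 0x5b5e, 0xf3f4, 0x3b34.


Sum all words (with carry folding):
+ 0x8aa4 = 0x8aa4
+ 0x5b5e = 0xe602
+ 0xf3f4 = 0xd9f7
+ 0x3b34 = 0x152c
One's complement: ~0x152c
Checksum = 0xead3


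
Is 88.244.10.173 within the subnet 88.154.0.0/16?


Subnet network: 88.154.0.0
Test IP AND mask: 88.244.0.0
No, 88.244.10.173 is not in 88.154.0.0/16


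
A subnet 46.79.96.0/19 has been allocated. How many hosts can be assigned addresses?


Host bits = 32 - 19 = 13
Total addresses = 2^13 = 8192
Usable = total - 2 (network and broadcast)
Usable hosts: 8190


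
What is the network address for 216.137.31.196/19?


IP:   11011000.10001001.00011111.11000100
Mask: 11111111.11111111.11100000.00000000
AND operation:
Net:  11011000.10001001.00000000.00000000
Network: 216.137.0.0/19


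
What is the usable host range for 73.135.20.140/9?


Network: 73.128.0.0
Broadcast: 73.255.255.255
First usable = network + 1
Last usable = broadcast - 1
Range: 73.128.0.1 to 73.255.255.254


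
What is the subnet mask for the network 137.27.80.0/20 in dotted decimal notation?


/20 means 20 network bits, 12 host bits
Binary: 11111111111111111111000000000000
Mask: 255.255.240.0


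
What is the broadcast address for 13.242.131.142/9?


Network: 13.128.0.0/9
Host bits = 23
Set all host bits to 1:
Broadcast: 13.255.255.255


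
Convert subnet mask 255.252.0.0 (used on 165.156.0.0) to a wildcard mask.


Subnet mask: 255.252.0.0
Wildcard = 255.255.255.255 - subnet mask
255 - 255 = 0
255 - 252 = 3
255 - 0 = 255
255 - 0 = 255
Wildcard: 0.3.255.255


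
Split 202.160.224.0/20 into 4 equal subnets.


New prefix = 20 + 2 = 22
Each subnet has 1024 addresses
  202.160.224.0/22
  202.160.228.0/22
  202.160.232.0/22
  202.160.236.0/22
Subnets: 202.160.224.0/22, 202.160.228.0/22, 202.160.232.0/22, 202.160.236.0/22


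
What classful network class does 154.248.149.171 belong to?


First octet: 154
Binary: 10011010
10xxxxxx -> Class B (128-191)
Class B, default mask 255.255.0.0 (/16)


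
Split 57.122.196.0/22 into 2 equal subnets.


New prefix = 22 + 1 = 23
Each subnet has 512 addresses
  57.122.196.0/23
  57.122.198.0/23
Subnets: 57.122.196.0/23, 57.122.198.0/23


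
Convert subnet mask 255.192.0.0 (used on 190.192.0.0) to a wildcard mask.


Subnet mask: 255.192.0.0
Wildcard = 255.255.255.255 - subnet mask
255 - 255 = 0
255 - 192 = 63
255 - 0 = 255
255 - 0 = 255
Wildcard: 0.63.255.255


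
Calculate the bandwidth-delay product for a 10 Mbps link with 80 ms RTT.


BDP = bandwidth * RTT
= 10 Mbps * 80 ms
= 10 * 1e6 * 80 / 1000 bits
= 800000 bits
= 100000 bytes
= 97.6562 KB
BDP = 800000 bits (100000 bytes)


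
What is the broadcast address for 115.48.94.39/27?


Network: 115.48.94.32/27
Host bits = 5
Set all host bits to 1:
Broadcast: 115.48.94.63


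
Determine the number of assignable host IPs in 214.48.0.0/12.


Host bits = 32 - 12 = 20
Total addresses = 2^20 = 1048576
Usable = total - 2 (network and broadcast)
Usable hosts: 1048574


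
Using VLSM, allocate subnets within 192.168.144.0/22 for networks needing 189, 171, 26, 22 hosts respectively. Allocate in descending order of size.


189 hosts -> /24 (254 usable): 192.168.144.0/24
171 hosts -> /24 (254 usable): 192.168.145.0/24
26 hosts -> /27 (30 usable): 192.168.146.0/27
22 hosts -> /27 (30 usable): 192.168.146.32/27
Allocation: 192.168.144.0/24 (189 hosts, 254 usable); 192.168.145.0/24 (171 hosts, 254 usable); 192.168.146.0/27 (26 hosts, 30 usable); 192.168.146.32/27 (22 hosts, 30 usable)


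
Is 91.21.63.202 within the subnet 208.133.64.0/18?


Subnet network: 208.133.64.0
Test IP AND mask: 91.21.0.0
No, 91.21.63.202 is not in 208.133.64.0/18


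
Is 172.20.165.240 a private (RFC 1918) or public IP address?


RFC 1918 private ranges:
  10.0.0.0/8 (10.0.0.0 - 10.255.255.255)
  172.16.0.0/12 (172.16.0.0 - 172.31.255.255)
  192.168.0.0/16 (192.168.0.0 - 192.168.255.255)
Private (in 172.16.0.0/12)


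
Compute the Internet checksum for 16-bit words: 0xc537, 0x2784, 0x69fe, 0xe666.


Sum all words (with carry folding):
+ 0xc537 = 0xc537
+ 0x2784 = 0xecbb
+ 0x69fe = 0x56ba
+ 0xe666 = 0x3d21
One's complement: ~0x3d21
Checksum = 0xc2de


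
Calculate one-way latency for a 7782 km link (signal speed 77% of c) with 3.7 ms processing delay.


Speed = 0.77 * 3e5 km/s = 231000 km/s
Propagation delay = 7782 / 231000 = 0.0337 s = 33.6883 ms
Processing delay = 3.7 ms
Total one-way latency = 37.3883 ms


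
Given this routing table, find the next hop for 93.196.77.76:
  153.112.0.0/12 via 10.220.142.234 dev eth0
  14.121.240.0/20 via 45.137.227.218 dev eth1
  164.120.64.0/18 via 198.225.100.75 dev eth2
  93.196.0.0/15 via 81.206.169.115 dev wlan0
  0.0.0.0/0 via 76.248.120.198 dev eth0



Longest prefix match for 93.196.77.76:
  /12 153.112.0.0: no
  /20 14.121.240.0: no
  /18 164.120.64.0: no
  /15 93.196.0.0: MATCH
  /0 0.0.0.0: MATCH
Selected: next-hop 81.206.169.115 via wlan0 (matched /15)


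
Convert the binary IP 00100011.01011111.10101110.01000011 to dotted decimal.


00100011 = 35
01011111 = 95
10101110 = 174
01000011 = 67
IP: 35.95.174.67


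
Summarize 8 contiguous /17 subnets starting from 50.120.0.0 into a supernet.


Original prefix: /17
Number of subnets: 8 = 2^3
New prefix = 17 - 3 = 14
Supernet: 50.120.0.0/14


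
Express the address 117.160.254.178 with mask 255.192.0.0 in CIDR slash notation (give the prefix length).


Binary: 11111111.11000000.00000000.00000000
Count leading 1s
Prefix: /10


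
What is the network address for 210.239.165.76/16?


IP:   11010010.11101111.10100101.01001100
Mask: 11111111.11111111.00000000.00000000
AND operation:
Net:  11010010.11101111.00000000.00000000
Network: 210.239.0.0/16


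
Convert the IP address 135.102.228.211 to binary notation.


135 = 10000111
102 = 01100110
228 = 11100100
211 = 11010011
Binary: 10000111.01100110.11100100.11010011


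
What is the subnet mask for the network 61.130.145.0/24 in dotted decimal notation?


/24 means 24 network bits, 8 host bits
Binary: 11111111111111111111111100000000
Mask: 255.255.255.0


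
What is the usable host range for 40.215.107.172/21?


Network: 40.215.104.0
Broadcast: 40.215.111.255
First usable = network + 1
Last usable = broadcast - 1
Range: 40.215.104.1 to 40.215.111.254


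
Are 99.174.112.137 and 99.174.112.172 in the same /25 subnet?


Mask: 255.255.255.128
99.174.112.137 AND mask = 99.174.112.128
99.174.112.172 AND mask = 99.174.112.128
Yes, same subnet (99.174.112.128)


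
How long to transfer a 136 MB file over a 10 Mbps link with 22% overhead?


Effective throughput = 10 * (1 - 22/100) = 7.8 Mbps
File size in Mb = 136 * 8 = 1088 Mb
Time = 1088 / 7.8
Time = 139.4872 seconds


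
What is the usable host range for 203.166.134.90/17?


Network: 203.166.128.0
Broadcast: 203.166.255.255
First usable = network + 1
Last usable = broadcast - 1
Range: 203.166.128.1 to 203.166.255.254


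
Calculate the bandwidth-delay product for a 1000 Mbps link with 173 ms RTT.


BDP = bandwidth * RTT
= 1000 Mbps * 173 ms
= 1000 * 1e6 * 173 / 1000 bits
= 173000000 bits
= 21625000 bytes
= 21118.1641 KB
BDP = 173000000 bits (21625000 bytes)


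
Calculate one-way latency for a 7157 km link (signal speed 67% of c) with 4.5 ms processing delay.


Speed = 0.67 * 3e5 km/s = 201000 km/s
Propagation delay = 7157 / 201000 = 0.0356 s = 35.607 ms
Processing delay = 4.5 ms
Total one-way latency = 40.107 ms


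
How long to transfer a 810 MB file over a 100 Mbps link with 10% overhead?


Effective throughput = 100 * (1 - 10/100) = 90 Mbps
File size in Mb = 810 * 8 = 6480 Mb
Time = 6480 / 90
Time = 72 seconds


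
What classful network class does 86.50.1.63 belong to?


First octet: 86
Binary: 01010110
0xxxxxxx -> Class A (1-126)
Class A, default mask 255.0.0.0 (/8)


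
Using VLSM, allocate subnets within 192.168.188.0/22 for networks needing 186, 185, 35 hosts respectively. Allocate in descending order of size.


186 hosts -> /24 (254 usable): 192.168.188.0/24
185 hosts -> /24 (254 usable): 192.168.189.0/24
35 hosts -> /26 (62 usable): 192.168.190.0/26
Allocation: 192.168.188.0/24 (186 hosts, 254 usable); 192.168.189.0/24 (185 hosts, 254 usable); 192.168.190.0/26 (35 hosts, 62 usable)


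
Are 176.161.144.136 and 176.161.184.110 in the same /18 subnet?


Mask: 255.255.192.0
176.161.144.136 AND mask = 176.161.128.0
176.161.184.110 AND mask = 176.161.128.0
Yes, same subnet (176.161.128.0)


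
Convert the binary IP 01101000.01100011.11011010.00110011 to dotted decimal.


01101000 = 104
01100011 = 99
11011010 = 218
00110011 = 51
IP: 104.99.218.51


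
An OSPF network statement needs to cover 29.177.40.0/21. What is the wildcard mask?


Subnet mask: 255.255.248.0
Wildcard = 255.255.255.255 - subnet mask
255 - 255 = 0
255 - 255 = 0
255 - 248 = 7
255 - 0 = 255
Wildcard: 0.0.7.255


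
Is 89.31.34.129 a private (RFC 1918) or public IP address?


RFC 1918 private ranges:
  10.0.0.0/8 (10.0.0.0 - 10.255.255.255)
  172.16.0.0/12 (172.16.0.0 - 172.31.255.255)
  192.168.0.0/16 (192.168.0.0 - 192.168.255.255)
Public (not in any RFC 1918 range)


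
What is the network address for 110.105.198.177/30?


IP:   01101110.01101001.11000110.10110001
Mask: 11111111.11111111.11111111.11111100
AND operation:
Net:  01101110.01101001.11000110.10110000
Network: 110.105.198.176/30


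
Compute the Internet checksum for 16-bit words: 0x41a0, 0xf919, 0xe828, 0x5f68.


Sum all words (with carry folding):
+ 0x41a0 = 0x41a0
+ 0xf919 = 0x3aba
+ 0xe828 = 0x22e3
+ 0x5f68 = 0x824b
One's complement: ~0x824b
Checksum = 0x7db4


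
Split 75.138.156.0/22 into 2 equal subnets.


New prefix = 22 + 1 = 23
Each subnet has 512 addresses
  75.138.156.0/23
  75.138.158.0/23
Subnets: 75.138.156.0/23, 75.138.158.0/23


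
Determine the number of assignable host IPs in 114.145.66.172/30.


Host bits = 32 - 30 = 2
Total addresses = 2^2 = 4
Usable = total - 2 (network and broadcast)
Usable hosts: 2


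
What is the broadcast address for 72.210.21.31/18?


Network: 72.210.0.0/18
Host bits = 14
Set all host bits to 1:
Broadcast: 72.210.63.255


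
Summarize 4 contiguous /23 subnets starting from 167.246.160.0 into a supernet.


Original prefix: /23
Number of subnets: 4 = 2^2
New prefix = 23 - 2 = 21
Supernet: 167.246.160.0/21


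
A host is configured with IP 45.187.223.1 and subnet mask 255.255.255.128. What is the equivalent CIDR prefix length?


Binary: 11111111.11111111.11111111.10000000
Count leading 1s
Prefix: /25


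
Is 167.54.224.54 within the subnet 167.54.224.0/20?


Subnet network: 167.54.224.0
Test IP AND mask: 167.54.224.0
Yes, 167.54.224.54 is in 167.54.224.0/20


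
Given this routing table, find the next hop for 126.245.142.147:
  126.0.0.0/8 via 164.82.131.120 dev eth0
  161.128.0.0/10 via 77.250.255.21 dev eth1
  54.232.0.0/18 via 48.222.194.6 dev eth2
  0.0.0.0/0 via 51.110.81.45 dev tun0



Longest prefix match for 126.245.142.147:
  /8 126.0.0.0: MATCH
  /10 161.128.0.0: no
  /18 54.232.0.0: no
  /0 0.0.0.0: MATCH
Selected: next-hop 164.82.131.120 via eth0 (matched /8)


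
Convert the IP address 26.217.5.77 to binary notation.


26 = 00011010
217 = 11011001
5 = 00000101
77 = 01001101
Binary: 00011010.11011001.00000101.01001101


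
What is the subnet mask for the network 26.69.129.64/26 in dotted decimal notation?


/26 means 26 network bits, 6 host bits
Binary: 11111111111111111111111111000000
Mask: 255.255.255.192


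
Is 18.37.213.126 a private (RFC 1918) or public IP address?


RFC 1918 private ranges:
  10.0.0.0/8 (10.0.0.0 - 10.255.255.255)
  172.16.0.0/12 (172.16.0.0 - 172.31.255.255)
  192.168.0.0/16 (192.168.0.0 - 192.168.255.255)
Public (not in any RFC 1918 range)


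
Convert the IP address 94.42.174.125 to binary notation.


94 = 01011110
42 = 00101010
174 = 10101110
125 = 01111101
Binary: 01011110.00101010.10101110.01111101


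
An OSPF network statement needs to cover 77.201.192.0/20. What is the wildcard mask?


Subnet mask: 255.255.240.0
Wildcard = 255.255.255.255 - subnet mask
255 - 255 = 0
255 - 255 = 0
255 - 240 = 15
255 - 0 = 255
Wildcard: 0.0.15.255


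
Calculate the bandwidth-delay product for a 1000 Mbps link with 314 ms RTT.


BDP = bandwidth * RTT
= 1000 Mbps * 314 ms
= 1000 * 1e6 * 314 / 1000 bits
= 314000000 bits
= 39250000 bytes
= 38330.0781 KB
BDP = 314000000 bits (39250000 bytes)


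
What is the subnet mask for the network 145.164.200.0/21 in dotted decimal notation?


/21 means 21 network bits, 11 host bits
Binary: 11111111111111111111100000000000
Mask: 255.255.248.0


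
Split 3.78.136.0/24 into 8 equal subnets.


New prefix = 24 + 3 = 27
Each subnet has 32 addresses
  3.78.136.0/27
  3.78.136.32/27
  3.78.136.64/27
  3.78.136.96/27
  3.78.136.128/27
  3.78.136.160/27
  3.78.136.192/27
  3.78.136.224/27
Subnets: 3.78.136.0/27, 3.78.136.32/27, 3.78.136.64/27, 3.78.136.96/27, 3.78.136.128/27, 3.78.136.160/27, 3.78.136.192/27, 3.78.136.224/27


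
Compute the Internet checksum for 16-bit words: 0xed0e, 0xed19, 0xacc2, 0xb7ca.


Sum all words (with carry folding):
+ 0xed0e = 0xed0e
+ 0xed19 = 0xda28
+ 0xacc2 = 0x86eb
+ 0xb7ca = 0x3eb6
One's complement: ~0x3eb6
Checksum = 0xc149


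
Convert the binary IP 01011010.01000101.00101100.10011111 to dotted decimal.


01011010 = 90
01000101 = 69
00101100 = 44
10011111 = 159
IP: 90.69.44.159


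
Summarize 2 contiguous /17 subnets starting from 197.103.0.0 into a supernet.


Original prefix: /17
Number of subnets: 2 = 2^1
New prefix = 17 - 1 = 16
Supernet: 197.103.0.0/16


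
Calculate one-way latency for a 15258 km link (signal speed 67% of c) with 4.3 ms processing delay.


Speed = 0.67 * 3e5 km/s = 201000 km/s
Propagation delay = 15258 / 201000 = 0.0759 s = 75.9104 ms
Processing delay = 4.3 ms
Total one-way latency = 80.2104 ms


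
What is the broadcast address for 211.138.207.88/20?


Network: 211.138.192.0/20
Host bits = 12
Set all host bits to 1:
Broadcast: 211.138.207.255


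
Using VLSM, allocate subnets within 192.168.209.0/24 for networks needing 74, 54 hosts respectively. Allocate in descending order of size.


74 hosts -> /25 (126 usable): 192.168.209.0/25
54 hosts -> /26 (62 usable): 192.168.209.128/26
Allocation: 192.168.209.0/25 (74 hosts, 126 usable); 192.168.209.128/26 (54 hosts, 62 usable)


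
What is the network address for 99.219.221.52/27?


IP:   01100011.11011011.11011101.00110100
Mask: 11111111.11111111.11111111.11100000
AND operation:
Net:  01100011.11011011.11011101.00100000
Network: 99.219.221.32/27


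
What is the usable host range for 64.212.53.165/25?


Network: 64.212.53.128
Broadcast: 64.212.53.255
First usable = network + 1
Last usable = broadcast - 1
Range: 64.212.53.129 to 64.212.53.254


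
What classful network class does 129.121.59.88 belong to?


First octet: 129
Binary: 10000001
10xxxxxx -> Class B (128-191)
Class B, default mask 255.255.0.0 (/16)


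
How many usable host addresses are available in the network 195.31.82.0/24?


Host bits = 32 - 24 = 8
Total addresses = 2^8 = 256
Usable = total - 2 (network and broadcast)
Usable hosts: 254


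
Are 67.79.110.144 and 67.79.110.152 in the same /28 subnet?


Mask: 255.255.255.240
67.79.110.144 AND mask = 67.79.110.144
67.79.110.152 AND mask = 67.79.110.144
Yes, same subnet (67.79.110.144)


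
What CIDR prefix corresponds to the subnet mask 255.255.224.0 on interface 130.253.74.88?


Binary: 11111111.11111111.11100000.00000000
Count leading 1s
Prefix: /19


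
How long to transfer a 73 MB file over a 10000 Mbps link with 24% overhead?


Effective throughput = 10000 * (1 - 24/100) = 7600 Mbps
File size in Mb = 73 * 8 = 584 Mb
Time = 584 / 7600
Time = 0.0768 seconds


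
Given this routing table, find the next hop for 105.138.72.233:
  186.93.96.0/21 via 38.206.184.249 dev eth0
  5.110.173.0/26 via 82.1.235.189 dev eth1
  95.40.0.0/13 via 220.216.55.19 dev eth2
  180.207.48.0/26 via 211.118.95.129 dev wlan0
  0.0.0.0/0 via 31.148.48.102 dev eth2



Longest prefix match for 105.138.72.233:
  /21 186.93.96.0: no
  /26 5.110.173.0: no
  /13 95.40.0.0: no
  /26 180.207.48.0: no
  /0 0.0.0.0: MATCH
Selected: next-hop 31.148.48.102 via eth2 (matched /0)


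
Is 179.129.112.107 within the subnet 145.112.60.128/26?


Subnet network: 145.112.60.128
Test IP AND mask: 179.129.112.64
No, 179.129.112.107 is not in 145.112.60.128/26


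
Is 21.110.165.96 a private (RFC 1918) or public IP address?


RFC 1918 private ranges:
  10.0.0.0/8 (10.0.0.0 - 10.255.255.255)
  172.16.0.0/12 (172.16.0.0 - 172.31.255.255)
  192.168.0.0/16 (192.168.0.0 - 192.168.255.255)
Public (not in any RFC 1918 range)


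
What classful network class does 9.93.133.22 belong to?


First octet: 9
Binary: 00001001
0xxxxxxx -> Class A (1-126)
Class A, default mask 255.0.0.0 (/8)


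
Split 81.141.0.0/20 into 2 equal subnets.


New prefix = 20 + 1 = 21
Each subnet has 2048 addresses
  81.141.0.0/21
  81.141.8.0/21
Subnets: 81.141.0.0/21, 81.141.8.0/21


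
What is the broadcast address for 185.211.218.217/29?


Network: 185.211.218.216/29
Host bits = 3
Set all host bits to 1:
Broadcast: 185.211.218.223


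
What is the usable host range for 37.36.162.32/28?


Network: 37.36.162.32
Broadcast: 37.36.162.47
First usable = network + 1
Last usable = broadcast - 1
Range: 37.36.162.33 to 37.36.162.46


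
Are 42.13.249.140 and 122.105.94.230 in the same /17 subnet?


Mask: 255.255.128.0
42.13.249.140 AND mask = 42.13.128.0
122.105.94.230 AND mask = 122.105.0.0
No, different subnets (42.13.128.0 vs 122.105.0.0)


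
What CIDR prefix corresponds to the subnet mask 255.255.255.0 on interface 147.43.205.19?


Binary: 11111111.11111111.11111111.00000000
Count leading 1s
Prefix: /24


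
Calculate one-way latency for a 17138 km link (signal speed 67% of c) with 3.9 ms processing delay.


Speed = 0.67 * 3e5 km/s = 201000 km/s
Propagation delay = 17138 / 201000 = 0.0853 s = 85.2637 ms
Processing delay = 3.9 ms
Total one-way latency = 89.1637 ms


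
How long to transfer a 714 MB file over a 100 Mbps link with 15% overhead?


Effective throughput = 100 * (1 - 15/100) = 85 Mbps
File size in Mb = 714 * 8 = 5712 Mb
Time = 5712 / 85
Time = 67.2 seconds


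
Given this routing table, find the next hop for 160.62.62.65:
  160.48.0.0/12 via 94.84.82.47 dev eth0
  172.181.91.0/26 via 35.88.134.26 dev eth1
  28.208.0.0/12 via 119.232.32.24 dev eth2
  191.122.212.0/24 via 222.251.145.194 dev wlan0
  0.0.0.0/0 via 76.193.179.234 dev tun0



Longest prefix match for 160.62.62.65:
  /12 160.48.0.0: MATCH
  /26 172.181.91.0: no
  /12 28.208.0.0: no
  /24 191.122.212.0: no
  /0 0.0.0.0: MATCH
Selected: next-hop 94.84.82.47 via eth0 (matched /12)


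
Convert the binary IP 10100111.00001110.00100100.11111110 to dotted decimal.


10100111 = 167
00001110 = 14
00100100 = 36
11111110 = 254
IP: 167.14.36.254


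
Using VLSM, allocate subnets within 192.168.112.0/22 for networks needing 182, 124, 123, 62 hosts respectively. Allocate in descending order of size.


182 hosts -> /24 (254 usable): 192.168.112.0/24
124 hosts -> /25 (126 usable): 192.168.113.0/25
123 hosts -> /25 (126 usable): 192.168.113.128/25
62 hosts -> /26 (62 usable): 192.168.114.0/26
Allocation: 192.168.112.0/24 (182 hosts, 254 usable); 192.168.113.0/25 (124 hosts, 126 usable); 192.168.113.128/25 (123 hosts, 126 usable); 192.168.114.0/26 (62 hosts, 62 usable)


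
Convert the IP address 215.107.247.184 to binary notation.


215 = 11010111
107 = 01101011
247 = 11110111
184 = 10111000
Binary: 11010111.01101011.11110111.10111000


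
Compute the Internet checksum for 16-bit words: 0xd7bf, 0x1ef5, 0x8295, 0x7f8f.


Sum all words (with carry folding):
+ 0xd7bf = 0xd7bf
+ 0x1ef5 = 0xf6b4
+ 0x8295 = 0x794a
+ 0x7f8f = 0xf8d9
One's complement: ~0xf8d9
Checksum = 0x0726


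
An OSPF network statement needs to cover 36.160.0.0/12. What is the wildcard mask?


Subnet mask: 255.240.0.0
Wildcard = 255.255.255.255 - subnet mask
255 - 255 = 0
255 - 240 = 15
255 - 0 = 255
255 - 0 = 255
Wildcard: 0.15.255.255


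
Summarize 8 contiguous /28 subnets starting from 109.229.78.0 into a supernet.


Original prefix: /28
Number of subnets: 8 = 2^3
New prefix = 28 - 3 = 25
Supernet: 109.229.78.0/25


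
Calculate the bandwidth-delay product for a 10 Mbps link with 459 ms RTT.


BDP = bandwidth * RTT
= 10 Mbps * 459 ms
= 10 * 1e6 * 459 / 1000 bits
= 4590000 bits
= 573750 bytes
= 560.3027 KB
BDP = 4590000 bits (573750 bytes)


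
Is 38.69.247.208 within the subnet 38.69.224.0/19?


Subnet network: 38.69.224.0
Test IP AND mask: 38.69.224.0
Yes, 38.69.247.208 is in 38.69.224.0/19


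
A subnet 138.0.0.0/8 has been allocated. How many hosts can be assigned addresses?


Host bits = 32 - 8 = 24
Total addresses = 2^24 = 16777216
Usable = total - 2 (network and broadcast)
Usable hosts: 16777214


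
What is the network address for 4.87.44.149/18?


IP:   00000100.01010111.00101100.10010101
Mask: 11111111.11111111.11000000.00000000
AND operation:
Net:  00000100.01010111.00000000.00000000
Network: 4.87.0.0/18


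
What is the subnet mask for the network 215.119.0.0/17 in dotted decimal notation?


/17 means 17 network bits, 15 host bits
Binary: 11111111111111111000000000000000
Mask: 255.255.128.0


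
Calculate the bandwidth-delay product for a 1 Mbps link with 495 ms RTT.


BDP = bandwidth * RTT
= 1 Mbps * 495 ms
= 1 * 1e6 * 495 / 1000 bits
= 495000 bits
= 61875 bytes
= 60.4248 KB
BDP = 495000 bits (61875 bytes)


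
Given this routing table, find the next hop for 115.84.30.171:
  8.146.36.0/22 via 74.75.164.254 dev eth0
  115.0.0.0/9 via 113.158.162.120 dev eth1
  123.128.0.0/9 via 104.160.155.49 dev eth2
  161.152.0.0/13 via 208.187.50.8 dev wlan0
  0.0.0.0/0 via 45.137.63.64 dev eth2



Longest prefix match for 115.84.30.171:
  /22 8.146.36.0: no
  /9 115.0.0.0: MATCH
  /9 123.128.0.0: no
  /13 161.152.0.0: no
  /0 0.0.0.0: MATCH
Selected: next-hop 113.158.162.120 via eth1 (matched /9)


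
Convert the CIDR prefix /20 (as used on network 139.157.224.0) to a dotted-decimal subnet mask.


/20 means 20 network bits, 12 host bits
Binary: 11111111111111111111000000000000
Mask: 255.255.240.0


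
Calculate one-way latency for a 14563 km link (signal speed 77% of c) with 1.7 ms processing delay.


Speed = 0.77 * 3e5 km/s = 231000 km/s
Propagation delay = 14563 / 231000 = 0.063 s = 63.0433 ms
Processing delay = 1.7 ms
Total one-way latency = 64.7433 ms


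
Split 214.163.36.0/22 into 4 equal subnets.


New prefix = 22 + 2 = 24
Each subnet has 256 addresses
  214.163.36.0/24
  214.163.37.0/24
  214.163.38.0/24
  214.163.39.0/24
Subnets: 214.163.36.0/24, 214.163.37.0/24, 214.163.38.0/24, 214.163.39.0/24


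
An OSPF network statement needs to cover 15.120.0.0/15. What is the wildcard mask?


Subnet mask: 255.254.0.0
Wildcard = 255.255.255.255 - subnet mask
255 - 255 = 0
255 - 254 = 1
255 - 0 = 255
255 - 0 = 255
Wildcard: 0.1.255.255


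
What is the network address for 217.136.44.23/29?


IP:   11011001.10001000.00101100.00010111
Mask: 11111111.11111111.11111111.11111000
AND operation:
Net:  11011001.10001000.00101100.00010000
Network: 217.136.44.16/29


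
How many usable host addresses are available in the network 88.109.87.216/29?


Host bits = 32 - 29 = 3
Total addresses = 2^3 = 8
Usable = total - 2 (network and broadcast)
Usable hosts: 6


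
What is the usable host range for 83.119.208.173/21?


Network: 83.119.208.0
Broadcast: 83.119.215.255
First usable = network + 1
Last usable = broadcast - 1
Range: 83.119.208.1 to 83.119.215.254


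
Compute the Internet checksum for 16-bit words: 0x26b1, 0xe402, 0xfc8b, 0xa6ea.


Sum all words (with carry folding):
+ 0x26b1 = 0x26b1
+ 0xe402 = 0x0ab4
+ 0xfc8b = 0x0740
+ 0xa6ea = 0xae2a
One's complement: ~0xae2a
Checksum = 0x51d5


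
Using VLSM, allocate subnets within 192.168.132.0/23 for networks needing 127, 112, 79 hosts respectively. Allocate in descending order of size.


127 hosts -> /24 (254 usable): 192.168.132.0/24
112 hosts -> /25 (126 usable): 192.168.133.0/25
79 hosts -> /25 (126 usable): 192.168.133.128/25
Allocation: 192.168.132.0/24 (127 hosts, 254 usable); 192.168.133.0/25 (112 hosts, 126 usable); 192.168.133.128/25 (79 hosts, 126 usable)


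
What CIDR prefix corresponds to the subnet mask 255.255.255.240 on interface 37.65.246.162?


Binary: 11111111.11111111.11111111.11110000
Count leading 1s
Prefix: /28


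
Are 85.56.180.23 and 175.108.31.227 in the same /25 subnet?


Mask: 255.255.255.128
85.56.180.23 AND mask = 85.56.180.0
175.108.31.227 AND mask = 175.108.31.128
No, different subnets (85.56.180.0 vs 175.108.31.128)


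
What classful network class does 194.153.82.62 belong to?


First octet: 194
Binary: 11000010
110xxxxx -> Class C (192-223)
Class C, default mask 255.255.255.0 (/24)


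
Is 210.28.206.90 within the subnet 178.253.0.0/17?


Subnet network: 178.253.0.0
Test IP AND mask: 210.28.128.0
No, 210.28.206.90 is not in 178.253.0.0/17


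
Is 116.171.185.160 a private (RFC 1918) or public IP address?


RFC 1918 private ranges:
  10.0.0.0/8 (10.0.0.0 - 10.255.255.255)
  172.16.0.0/12 (172.16.0.0 - 172.31.255.255)
  192.168.0.0/16 (192.168.0.0 - 192.168.255.255)
Public (not in any RFC 1918 range)


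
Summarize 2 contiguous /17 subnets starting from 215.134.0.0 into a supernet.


Original prefix: /17
Number of subnets: 2 = 2^1
New prefix = 17 - 1 = 16
Supernet: 215.134.0.0/16


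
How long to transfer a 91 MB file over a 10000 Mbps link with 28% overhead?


Effective throughput = 10000 * (1 - 28/100) = 7200 Mbps
File size in Mb = 91 * 8 = 728 Mb
Time = 728 / 7200
Time = 0.1011 seconds


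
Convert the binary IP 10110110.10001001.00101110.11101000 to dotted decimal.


10110110 = 182
10001001 = 137
00101110 = 46
11101000 = 232
IP: 182.137.46.232


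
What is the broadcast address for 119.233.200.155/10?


Network: 119.192.0.0/10
Host bits = 22
Set all host bits to 1:
Broadcast: 119.255.255.255


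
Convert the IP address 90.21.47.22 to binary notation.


90 = 01011010
21 = 00010101
47 = 00101111
22 = 00010110
Binary: 01011010.00010101.00101111.00010110


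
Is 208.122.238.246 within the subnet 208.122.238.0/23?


Subnet network: 208.122.238.0
Test IP AND mask: 208.122.238.0
Yes, 208.122.238.246 is in 208.122.238.0/23


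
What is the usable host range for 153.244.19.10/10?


Network: 153.192.0.0
Broadcast: 153.255.255.255
First usable = network + 1
Last usable = broadcast - 1
Range: 153.192.0.1 to 153.255.255.254


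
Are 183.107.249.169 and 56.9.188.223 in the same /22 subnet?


Mask: 255.255.252.0
183.107.249.169 AND mask = 183.107.248.0
56.9.188.223 AND mask = 56.9.188.0
No, different subnets (183.107.248.0 vs 56.9.188.0)


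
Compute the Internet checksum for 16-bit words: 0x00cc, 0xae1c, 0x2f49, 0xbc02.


Sum all words (with carry folding):
+ 0x00cc = 0x00cc
+ 0xae1c = 0xaee8
+ 0x2f49 = 0xde31
+ 0xbc02 = 0x9a34
One's complement: ~0x9a34
Checksum = 0x65cb


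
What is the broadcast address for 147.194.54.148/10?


Network: 147.192.0.0/10
Host bits = 22
Set all host bits to 1:
Broadcast: 147.255.255.255


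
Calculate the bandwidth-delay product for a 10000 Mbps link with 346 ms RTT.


BDP = bandwidth * RTT
= 10000 Mbps * 346 ms
= 10000 * 1e6 * 346 / 1000 bits
= 3460000000 bits
= 432500000 bytes
= 422363.2812 KB
BDP = 3460000000 bits (432500000 bytes)


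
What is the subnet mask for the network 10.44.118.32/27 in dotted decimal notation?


/27 means 27 network bits, 5 host bits
Binary: 11111111111111111111111111100000
Mask: 255.255.255.224


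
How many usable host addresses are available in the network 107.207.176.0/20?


Host bits = 32 - 20 = 12
Total addresses = 2^12 = 4096
Usable = total - 2 (network and broadcast)
Usable hosts: 4094


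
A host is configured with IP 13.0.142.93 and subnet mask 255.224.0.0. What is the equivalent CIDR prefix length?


Binary: 11111111.11100000.00000000.00000000
Count leading 1s
Prefix: /11


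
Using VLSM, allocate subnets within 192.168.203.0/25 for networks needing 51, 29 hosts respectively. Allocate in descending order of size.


51 hosts -> /26 (62 usable): 192.168.203.0/26
29 hosts -> /27 (30 usable): 192.168.203.64/27
Allocation: 192.168.203.0/26 (51 hosts, 62 usable); 192.168.203.64/27 (29 hosts, 30 usable)


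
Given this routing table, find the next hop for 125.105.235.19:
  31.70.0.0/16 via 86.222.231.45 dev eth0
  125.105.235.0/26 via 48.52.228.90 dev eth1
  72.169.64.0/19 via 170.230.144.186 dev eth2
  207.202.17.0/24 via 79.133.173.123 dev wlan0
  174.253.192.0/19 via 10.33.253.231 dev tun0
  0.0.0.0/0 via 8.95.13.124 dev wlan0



Longest prefix match for 125.105.235.19:
  /16 31.70.0.0: no
  /26 125.105.235.0: MATCH
  /19 72.169.64.0: no
  /24 207.202.17.0: no
  /19 174.253.192.0: no
  /0 0.0.0.0: MATCH
Selected: next-hop 48.52.228.90 via eth1 (matched /26)


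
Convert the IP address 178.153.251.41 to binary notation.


178 = 10110010
153 = 10011001
251 = 11111011
41 = 00101001
Binary: 10110010.10011001.11111011.00101001


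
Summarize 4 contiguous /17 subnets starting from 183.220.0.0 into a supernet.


Original prefix: /17
Number of subnets: 4 = 2^2
New prefix = 17 - 2 = 15
Supernet: 183.220.0.0/15


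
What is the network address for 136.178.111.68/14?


IP:   10001000.10110010.01101111.01000100
Mask: 11111111.11111100.00000000.00000000
AND operation:
Net:  10001000.10110000.00000000.00000000
Network: 136.176.0.0/14


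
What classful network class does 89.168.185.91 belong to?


First octet: 89
Binary: 01011001
0xxxxxxx -> Class A (1-126)
Class A, default mask 255.0.0.0 (/8)


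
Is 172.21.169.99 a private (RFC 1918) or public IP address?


RFC 1918 private ranges:
  10.0.0.0/8 (10.0.0.0 - 10.255.255.255)
  172.16.0.0/12 (172.16.0.0 - 172.31.255.255)
  192.168.0.0/16 (192.168.0.0 - 192.168.255.255)
Private (in 172.16.0.0/12)


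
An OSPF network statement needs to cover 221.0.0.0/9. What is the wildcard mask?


Subnet mask: 255.128.0.0
Wildcard = 255.255.255.255 - subnet mask
255 - 255 = 0
255 - 128 = 127
255 - 0 = 255
255 - 0 = 255
Wildcard: 0.127.255.255


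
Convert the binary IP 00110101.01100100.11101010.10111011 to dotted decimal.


00110101 = 53
01100100 = 100
11101010 = 234
10111011 = 187
IP: 53.100.234.187


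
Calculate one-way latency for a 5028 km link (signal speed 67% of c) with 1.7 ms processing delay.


Speed = 0.67 * 3e5 km/s = 201000 km/s
Propagation delay = 5028 / 201000 = 0.025 s = 25.0149 ms
Processing delay = 1.7 ms
Total one-way latency = 26.7149 ms


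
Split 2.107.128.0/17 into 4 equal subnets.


New prefix = 17 + 2 = 19
Each subnet has 8192 addresses
  2.107.128.0/19
  2.107.160.0/19
  2.107.192.0/19
  2.107.224.0/19
Subnets: 2.107.128.0/19, 2.107.160.0/19, 2.107.192.0/19, 2.107.224.0/19


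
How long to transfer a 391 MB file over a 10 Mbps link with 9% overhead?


Effective throughput = 10 * (1 - 9/100) = 9.1 Mbps
File size in Mb = 391 * 8 = 3128 Mb
Time = 3128 / 9.1
Time = 343.7363 seconds


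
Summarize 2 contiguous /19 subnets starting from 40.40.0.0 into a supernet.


Original prefix: /19
Number of subnets: 2 = 2^1
New prefix = 19 - 1 = 18
Supernet: 40.40.0.0/18


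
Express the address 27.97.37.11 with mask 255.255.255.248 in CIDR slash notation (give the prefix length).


Binary: 11111111.11111111.11111111.11111000
Count leading 1s
Prefix: /29


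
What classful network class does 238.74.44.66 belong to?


First octet: 238
Binary: 11101110
1110xxxx -> Class D (224-239)
Class D (multicast), default mask N/A


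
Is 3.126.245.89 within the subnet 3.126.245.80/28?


Subnet network: 3.126.245.80
Test IP AND mask: 3.126.245.80
Yes, 3.126.245.89 is in 3.126.245.80/28


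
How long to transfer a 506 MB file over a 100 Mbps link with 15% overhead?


Effective throughput = 100 * (1 - 15/100) = 85 Mbps
File size in Mb = 506 * 8 = 4048 Mb
Time = 4048 / 85
Time = 47.6235 seconds


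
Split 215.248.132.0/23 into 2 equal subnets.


New prefix = 23 + 1 = 24
Each subnet has 256 addresses
  215.248.132.0/24
  215.248.133.0/24
Subnets: 215.248.132.0/24, 215.248.133.0/24


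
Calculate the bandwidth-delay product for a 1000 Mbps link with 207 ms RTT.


BDP = bandwidth * RTT
= 1000 Mbps * 207 ms
= 1000 * 1e6 * 207 / 1000 bits
= 207000000 bits
= 25875000 bytes
= 25268.5547 KB
BDP = 207000000 bits (25875000 bytes)


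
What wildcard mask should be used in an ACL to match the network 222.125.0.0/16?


Subnet mask: 255.255.0.0
Wildcard = 255.255.255.255 - subnet mask
255 - 255 = 0
255 - 255 = 0
255 - 0 = 255
255 - 0 = 255
Wildcard: 0.0.255.255


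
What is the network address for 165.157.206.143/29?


IP:   10100101.10011101.11001110.10001111
Mask: 11111111.11111111.11111111.11111000
AND operation:
Net:  10100101.10011101.11001110.10001000
Network: 165.157.206.136/29


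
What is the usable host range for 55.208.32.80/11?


Network: 55.192.0.0
Broadcast: 55.223.255.255
First usable = network + 1
Last usable = broadcast - 1
Range: 55.192.0.1 to 55.223.255.254


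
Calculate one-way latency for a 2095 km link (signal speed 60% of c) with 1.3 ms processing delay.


Speed = 0.6 * 3e5 km/s = 180000 km/s
Propagation delay = 2095 / 180000 = 0.0116 s = 11.6389 ms
Processing delay = 1.3 ms
Total one-way latency = 12.9389 ms


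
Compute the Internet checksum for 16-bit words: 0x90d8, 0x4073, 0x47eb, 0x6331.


Sum all words (with carry folding):
+ 0x90d8 = 0x90d8
+ 0x4073 = 0xd14b
+ 0x47eb = 0x1937
+ 0x6331 = 0x7c68
One's complement: ~0x7c68
Checksum = 0x8397


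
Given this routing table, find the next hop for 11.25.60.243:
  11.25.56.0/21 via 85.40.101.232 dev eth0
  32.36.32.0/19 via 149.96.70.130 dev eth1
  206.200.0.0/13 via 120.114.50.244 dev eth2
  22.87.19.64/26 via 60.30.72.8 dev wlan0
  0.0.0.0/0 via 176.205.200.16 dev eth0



Longest prefix match for 11.25.60.243:
  /21 11.25.56.0: MATCH
  /19 32.36.32.0: no
  /13 206.200.0.0: no
  /26 22.87.19.64: no
  /0 0.0.0.0: MATCH
Selected: next-hop 85.40.101.232 via eth0 (matched /21)


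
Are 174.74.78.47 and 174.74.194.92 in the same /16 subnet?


Mask: 255.255.0.0
174.74.78.47 AND mask = 174.74.0.0
174.74.194.92 AND mask = 174.74.0.0
Yes, same subnet (174.74.0.0)


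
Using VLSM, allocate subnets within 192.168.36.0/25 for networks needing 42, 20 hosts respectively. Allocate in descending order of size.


42 hosts -> /26 (62 usable): 192.168.36.0/26
20 hosts -> /27 (30 usable): 192.168.36.64/27
Allocation: 192.168.36.0/26 (42 hosts, 62 usable); 192.168.36.64/27 (20 hosts, 30 usable)


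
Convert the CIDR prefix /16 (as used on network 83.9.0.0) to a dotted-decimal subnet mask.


/16 means 16 network bits, 16 host bits
Binary: 11111111111111110000000000000000
Mask: 255.255.0.0


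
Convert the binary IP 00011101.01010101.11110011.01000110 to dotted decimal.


00011101 = 29
01010101 = 85
11110011 = 243
01000110 = 70
IP: 29.85.243.70


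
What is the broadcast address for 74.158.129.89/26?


Network: 74.158.129.64/26
Host bits = 6
Set all host bits to 1:
Broadcast: 74.158.129.127


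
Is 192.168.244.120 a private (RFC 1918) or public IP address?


RFC 1918 private ranges:
  10.0.0.0/8 (10.0.0.0 - 10.255.255.255)
  172.16.0.0/12 (172.16.0.0 - 172.31.255.255)
  192.168.0.0/16 (192.168.0.0 - 192.168.255.255)
Private (in 192.168.0.0/16)


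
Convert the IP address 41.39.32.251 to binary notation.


41 = 00101001
39 = 00100111
32 = 00100000
251 = 11111011
Binary: 00101001.00100111.00100000.11111011


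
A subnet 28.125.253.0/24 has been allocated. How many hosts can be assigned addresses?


Host bits = 32 - 24 = 8
Total addresses = 2^8 = 256
Usable = total - 2 (network and broadcast)
Usable hosts: 254


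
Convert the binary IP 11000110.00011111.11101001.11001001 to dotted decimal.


11000110 = 198
00011111 = 31
11101001 = 233
11001001 = 201
IP: 198.31.233.201


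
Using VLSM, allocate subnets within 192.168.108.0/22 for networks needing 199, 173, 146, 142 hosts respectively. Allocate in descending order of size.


199 hosts -> /24 (254 usable): 192.168.108.0/24
173 hosts -> /24 (254 usable): 192.168.109.0/24
146 hosts -> /24 (254 usable): 192.168.110.0/24
142 hosts -> /24 (254 usable): 192.168.111.0/24
Allocation: 192.168.108.0/24 (199 hosts, 254 usable); 192.168.109.0/24 (173 hosts, 254 usable); 192.168.110.0/24 (146 hosts, 254 usable); 192.168.111.0/24 (142 hosts, 254 usable)


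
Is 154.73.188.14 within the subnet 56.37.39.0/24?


Subnet network: 56.37.39.0
Test IP AND mask: 154.73.188.0
No, 154.73.188.14 is not in 56.37.39.0/24


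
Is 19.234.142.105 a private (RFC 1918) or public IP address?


RFC 1918 private ranges:
  10.0.0.0/8 (10.0.0.0 - 10.255.255.255)
  172.16.0.0/12 (172.16.0.0 - 172.31.255.255)
  192.168.0.0/16 (192.168.0.0 - 192.168.255.255)
Public (not in any RFC 1918 range)


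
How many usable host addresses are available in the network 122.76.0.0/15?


Host bits = 32 - 15 = 17
Total addresses = 2^17 = 131072
Usable = total - 2 (network and broadcast)
Usable hosts: 131070


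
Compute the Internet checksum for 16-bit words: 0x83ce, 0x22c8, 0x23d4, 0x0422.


Sum all words (with carry folding):
+ 0x83ce = 0x83ce
+ 0x22c8 = 0xa696
+ 0x23d4 = 0xca6a
+ 0x0422 = 0xce8c
One's complement: ~0xce8c
Checksum = 0x3173


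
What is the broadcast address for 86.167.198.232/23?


Network: 86.167.198.0/23
Host bits = 9
Set all host bits to 1:
Broadcast: 86.167.199.255


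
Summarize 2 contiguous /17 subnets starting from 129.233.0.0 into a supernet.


Original prefix: /17
Number of subnets: 2 = 2^1
New prefix = 17 - 1 = 16
Supernet: 129.233.0.0/16


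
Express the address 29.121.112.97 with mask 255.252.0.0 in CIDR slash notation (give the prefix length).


Binary: 11111111.11111100.00000000.00000000
Count leading 1s
Prefix: /14


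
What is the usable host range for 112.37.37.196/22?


Network: 112.37.36.0
Broadcast: 112.37.39.255
First usable = network + 1
Last usable = broadcast - 1
Range: 112.37.36.1 to 112.37.39.254


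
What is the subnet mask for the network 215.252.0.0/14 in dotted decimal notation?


/14 means 14 network bits, 18 host bits
Binary: 11111111111111000000000000000000
Mask: 255.252.0.0


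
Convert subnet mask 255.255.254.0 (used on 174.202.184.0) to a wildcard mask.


Subnet mask: 255.255.254.0
Wildcard = 255.255.255.255 - subnet mask
255 - 255 = 0
255 - 255 = 0
255 - 254 = 1
255 - 0 = 255
Wildcard: 0.0.1.255


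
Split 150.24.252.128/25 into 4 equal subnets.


New prefix = 25 + 2 = 27
Each subnet has 32 addresses
  150.24.252.128/27
  150.24.252.160/27
  150.24.252.192/27
  150.24.252.224/27
Subnets: 150.24.252.128/27, 150.24.252.160/27, 150.24.252.192/27, 150.24.252.224/27


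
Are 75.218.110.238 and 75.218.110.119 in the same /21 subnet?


Mask: 255.255.248.0
75.218.110.238 AND mask = 75.218.104.0
75.218.110.119 AND mask = 75.218.104.0
Yes, same subnet (75.218.104.0)
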